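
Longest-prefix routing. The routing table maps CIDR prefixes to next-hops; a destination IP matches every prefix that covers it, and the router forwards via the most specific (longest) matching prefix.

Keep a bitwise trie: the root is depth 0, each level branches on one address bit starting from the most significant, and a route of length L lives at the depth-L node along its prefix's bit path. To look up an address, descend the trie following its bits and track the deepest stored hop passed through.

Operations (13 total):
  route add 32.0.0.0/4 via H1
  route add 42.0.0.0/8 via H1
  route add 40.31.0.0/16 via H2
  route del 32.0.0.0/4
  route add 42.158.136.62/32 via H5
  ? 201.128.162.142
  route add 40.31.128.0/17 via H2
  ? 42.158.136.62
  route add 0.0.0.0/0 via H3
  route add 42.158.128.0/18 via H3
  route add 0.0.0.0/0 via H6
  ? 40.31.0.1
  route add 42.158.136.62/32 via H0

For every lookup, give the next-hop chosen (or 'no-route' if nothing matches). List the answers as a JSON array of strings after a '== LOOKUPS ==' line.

Trace:
  + 32.0.0.0/4 (H1) depth=4
  + 42.0.0.0/8 (H1) depth=8
  + 40.31.0.0/16 (H2) depth=16
  - 32.0.0.0/4 clear@4
  + 42.158.136.62/32 (H5) depth=32
  lookup 201.128.162.142: bits ε walk d0:- -> no-route
  + 40.31.128.0/17 (H2) depth=17
  lookup 42.158.136.62: bits 00101010100111101000100000111110 walk d0:-→d1:-→d2:-→d3:-→d4:-→d5:-→d6:-→d7:-→d8:H1→d9:-→d10:-→d11:-→d12:-→d13:-→d14:-→d15:-→d16:-→d17:-→d18:-→d19:-→d20:-→d21:-→d22:-→d23:-→d24:-→d25:-→d26:-→d27:-→d28:-→d29:-→d30:-→d31:-→d32:H5 -> H5
  + 0.0.0.0/0 (H3) depth=0
  + 42.158.128.0/18 (H3) depth=18
  + 0.0.0.0/0 (H6) depth=0
  lookup 40.31.0.1: bits 0010100000011111 walk d0:H6→d1:-→d2:-→d3:-→d4:-→d5:-→d6:-→d7:-→d8:-→d9:-→d10:-→d11:-→d12:-→d13:-→d14:-→d15:-→d16:H2 -> H2
  + 42.158.136.62/32 (H0) depth=32

== LOOKUPS ==
["no-route","H5","H2"]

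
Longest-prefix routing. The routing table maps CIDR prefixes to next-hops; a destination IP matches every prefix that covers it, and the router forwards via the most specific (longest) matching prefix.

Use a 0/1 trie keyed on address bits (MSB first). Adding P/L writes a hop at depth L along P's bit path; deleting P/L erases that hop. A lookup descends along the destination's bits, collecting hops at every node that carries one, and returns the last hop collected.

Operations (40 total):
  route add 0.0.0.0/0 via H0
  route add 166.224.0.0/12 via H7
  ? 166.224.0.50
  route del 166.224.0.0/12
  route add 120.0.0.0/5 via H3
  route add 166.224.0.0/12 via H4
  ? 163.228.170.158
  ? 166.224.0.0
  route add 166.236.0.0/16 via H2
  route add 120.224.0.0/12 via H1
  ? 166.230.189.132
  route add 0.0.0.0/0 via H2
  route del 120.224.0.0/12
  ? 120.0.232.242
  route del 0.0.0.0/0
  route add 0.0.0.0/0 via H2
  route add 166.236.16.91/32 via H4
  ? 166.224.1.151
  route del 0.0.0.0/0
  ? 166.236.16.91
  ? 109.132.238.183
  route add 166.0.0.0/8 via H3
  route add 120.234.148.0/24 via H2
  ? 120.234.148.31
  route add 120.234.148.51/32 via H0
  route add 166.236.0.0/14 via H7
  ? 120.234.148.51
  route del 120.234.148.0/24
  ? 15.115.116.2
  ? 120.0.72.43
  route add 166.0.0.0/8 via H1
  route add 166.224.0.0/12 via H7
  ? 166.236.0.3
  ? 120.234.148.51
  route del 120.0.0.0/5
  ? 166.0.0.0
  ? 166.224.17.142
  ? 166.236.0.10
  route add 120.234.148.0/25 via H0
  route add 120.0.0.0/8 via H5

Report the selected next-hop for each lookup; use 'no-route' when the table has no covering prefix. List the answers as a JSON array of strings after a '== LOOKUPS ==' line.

Trace:
  + 0.0.0.0/0 (H0) depth=0
  + 166.224.0.0/12 (H7) depth=12
  ? 166.224.0.50  path d0:H0→d1:-→d2:-→d3:-→d4:-→d5:-→d6:-→d7:-→d8:-→d9:-→d10:-→d11:-→d12:H7  best=H7
  - 166.224.0.0/12 clear@12
  + 120.0.0.0/5 (H3) depth=5
  + 166.224.0.0/12 (H4) depth=12
  ? 163.228.170.158  path d0:H0→d1:-→d2:-→d3:-→d4:-→d5:-  best=H0
  ? 166.224.0.0  path d0:H0→d1:-→d2:-→d3:-→d4:-→d5:-→d6:-→d7:-→d8:-→d9:-→d10:-→d11:-→d12:H4  best=H4
  + 166.236.0.0/16 (H2) depth=16
  + 120.224.0.0/12 (H1) depth=12
  ? 166.230.189.132  path d0:H0→d1:-→d2:-→d3:-→d4:-→d5:-→d6:-→d7:-→d8:-→d9:-→d10:-→d11:-→d12:H4  best=H4
  + 0.0.0.0/0 (H2) depth=0
  - 120.224.0.0/12 clear@12
  ? 120.0.232.242  path d0:H2→d1:-→d2:-→d3:-→d4:-→d5:H3→d6:-→d7:-→d8:-  best=H3
  - 0.0.0.0/0 clear@0
  + 0.0.0.0/0 (H2) depth=0
  + 166.236.16.91/32 (H4) depth=32
  ? 166.224.1.151  path d0:H2→d1:-→d2:-→d3:-→d4:-→d5:-→d6:-→d7:-→d8:-→d9:-→d10:-→d11:-→d12:H4  best=H4
  - 0.0.0.0/0 clear@0
  ? 166.236.16.91  path d0:-→d1:-→d2:-→d3:-→d4:-→d5:-→d6:-→d7:-→d8:-→d9:-→d10:-→d11:-→d12:H4→d13:-→d14:-→d15:-→d16:H2→d17:-→d18:-→d19:-→d20:-→d21:-→d22:-→d23:-→d24:-→d25:-→d26:-→d27:-→d28:-→d29:-→d30:-→d31:-→d32:H4  best=H4
  ? 109.132.238.183  path d0:-→d1:-→d2:-→d3:-  best=no-route
  + 166.0.0.0/8 (H3) depth=8
  + 120.234.148.0/24 (H2) depth=24
  ? 120.234.148.31  path d0:-→d1:-→d2:-→d3:-→d4:-→d5:H3→d6:-→d7:-→d8:-→d9:-→d10:-→d11:-→d12:-→d13:-→d14:-→d15:-→d16:-→d17:-→d18:-→d19:-→d20:-→d21:-→d22:-→d23:-→d24:H2  best=H2
  + 120.234.148.51/32 (H0) depth=32
  + 166.236.0.0/14 (H7) depth=14
  ? 120.234.148.51  path d0:-→d1:-→d2:-→d3:-→d4:-→d5:H3→d6:-→d7:-→d8:-→d9:-→d10:-→d11:-→d12:-→d13:-→d14:-→d15:-→d16:-→d17:-→d18:-→d19:-→d20:-→d21:-→d22:-→d23:-→d24:H2→d25:-→d26:-→d27:-→d28:-→d29:-→d30:-→d31:-→d32:H0  best=H0
  - 120.234.148.0/24 clear@24
  ? 15.115.116.2  path d0:-→d1:-  best=no-route
  ? 120.0.72.43  path d0:-→d1:-→d2:-→d3:-→d4:-→d5:H3→d6:-→d7:-→d8:-  best=H3
  + 166.0.0.0/8 (H1) depth=8
  + 166.224.0.0/12 (H7) depth=12
  ? 166.236.0.3  path d0:-→d1:-→d2:-→d3:-→d4:-→d5:-→d6:-→d7:-→d8:H1→d9:-→d10:-→d11:-→d12:H7→d13:-→d14:H7→d15:-→d16:H2→d17:-→d18:-→d19:-  best=H2
  ? 120.234.148.51  path d0:-→d1:-→d2:-→d3:-→d4:-→d5:H3→d6:-→d7:-→d8:-→d9:-→d10:-→d11:-→d12:-→d13:-→d14:-→d15:-→d16:-→d17:-→d18:-→d19:-→d20:-→d21:-→d22:-→d23:-→d24:-→d25:-→d26:-→d27:-→d28:-→d29:-→d30:-→d31:-→d32:H0  best=H0
  - 120.0.0.0/5 clear@5
  ? 166.0.0.0  path d0:-→d1:-→d2:-→d3:-→d4:-→d5:-→d6:-→d7:-→d8:H1  best=H1
  ? 166.224.17.142  path d0:-→d1:-→d2:-→d3:-→d4:-→d5:-→d6:-→d7:-→d8:H1→d9:-→d10:-→d11:-→d12:H7  best=H7
  ? 166.236.0.10  path d0:-→d1:-→d2:-→d3:-→d4:-→d5:-→d6:-→d7:-→d8:H1→d9:-→d10:-→d11:-→d12:H7→d13:-→d14:H7→d15:-→d16:H2→d17:-→d18:-→d19:-  best=H2
  + 120.234.148.0/25 (H0) depth=25
  + 120.0.0.0/8 (H5) depth=8

== LOOKUPS ==
["H7","H0","H4","H4","H3","H4","H4","no-route","H2","H0","no-route","H3","H2","H0","H1","H7","H2"]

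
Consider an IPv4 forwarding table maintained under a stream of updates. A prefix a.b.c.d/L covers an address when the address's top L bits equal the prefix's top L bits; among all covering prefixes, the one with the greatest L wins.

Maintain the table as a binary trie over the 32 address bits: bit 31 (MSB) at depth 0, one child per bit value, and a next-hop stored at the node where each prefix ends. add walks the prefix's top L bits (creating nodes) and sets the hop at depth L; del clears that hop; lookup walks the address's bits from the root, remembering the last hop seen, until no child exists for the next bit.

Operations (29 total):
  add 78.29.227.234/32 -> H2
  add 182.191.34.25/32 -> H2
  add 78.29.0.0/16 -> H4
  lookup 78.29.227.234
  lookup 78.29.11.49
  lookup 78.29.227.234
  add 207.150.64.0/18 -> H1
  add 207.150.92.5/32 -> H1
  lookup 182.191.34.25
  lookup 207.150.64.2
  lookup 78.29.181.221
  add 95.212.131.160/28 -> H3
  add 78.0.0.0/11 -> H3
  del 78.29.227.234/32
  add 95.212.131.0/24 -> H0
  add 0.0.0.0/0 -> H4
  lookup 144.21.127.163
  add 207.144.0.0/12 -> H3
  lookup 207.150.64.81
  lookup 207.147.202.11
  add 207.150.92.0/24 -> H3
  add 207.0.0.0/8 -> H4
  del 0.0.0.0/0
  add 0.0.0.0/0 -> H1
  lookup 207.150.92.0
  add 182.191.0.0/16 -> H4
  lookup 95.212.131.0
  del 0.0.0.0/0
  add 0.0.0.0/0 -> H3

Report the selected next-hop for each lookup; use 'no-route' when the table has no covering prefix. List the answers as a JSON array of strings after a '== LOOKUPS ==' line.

Trace:
  add 78.29.227.234/32 -> H2 at depth 32
  add 182.191.34.25/32 -> H2 at depth 32
  add 78.29.0.0/16 -> H4 at depth 16
  Q 78.29.227.234: descend 01001110000111011110001111101010 ; hops seen [H4,H2] ; pick H2
  Q 78.29.11.49: descend 0100111000011101 ; hops seen [H4] ; pick H4
  Q 78.29.227.234: descend 01001110000111011110001111101010 ; hops seen [H4,H2] ; pick H2
  add 207.150.64.0/18 -> H1 at depth 18
  add 207.150.92.5/32 -> H1 at depth 32
  Q 182.191.34.25: descend 10110110101111110010001000011001 ; hops seen [H2] ; pick H2
  Q 207.150.64.2: descend 1100111110010110010 ; hops seen [H1] ; pick H1
  Q 78.29.181.221: descend 01001110000111011 ; hops seen [H4] ; pick H4
  add 95.212.131.160/28 -> H3 at depth 28
  add 78.0.0.0/11 -> H3 at depth 11
  del 78.29.227.234/32 (clear depth 32)
  add 95.212.131.0/24 -> H0 at depth 24
  add 0.0.0.0/0 -> H4 at depth 0
  Q 144.21.127.163: descend 10 ; hops seen [H4] ; pick H4
  add 207.144.0.0/12 -> H3 at depth 12
  Q 207.150.64.81: descend 1100111110010110010 ; hops seen [H4,H3,H1] ; pick H1
  Q 207.147.202.11: descend 1100111110010 ; hops seen [H4,H3] ; pick H3
  add 207.150.92.0/24 -> H3 at depth 24
  add 207.0.0.0/8 -> H4 at depth 8
  del 0.0.0.0/0 (clear depth 0)
  add 0.0.0.0/0 -> H1 at depth 0
  Q 207.150.92.0: descend 11001111100101100101110000000 ; hops seen [H1,H4,H3,H1,H3] ; pick H3
  add 182.191.0.0/16 -> H4 at depth 16
  Q 95.212.131.0: descend 010111111101010010000011 ; hops seen [H1,H0] ; pick H0
  del 0.0.0.0/0 (clear depth 0)
  add 0.0.0.0/0 -> H3 at depth 0

== LOOKUPS ==
["H2","H4","H2","H2","H1","H4","H4","H1","H3","H3","H0"]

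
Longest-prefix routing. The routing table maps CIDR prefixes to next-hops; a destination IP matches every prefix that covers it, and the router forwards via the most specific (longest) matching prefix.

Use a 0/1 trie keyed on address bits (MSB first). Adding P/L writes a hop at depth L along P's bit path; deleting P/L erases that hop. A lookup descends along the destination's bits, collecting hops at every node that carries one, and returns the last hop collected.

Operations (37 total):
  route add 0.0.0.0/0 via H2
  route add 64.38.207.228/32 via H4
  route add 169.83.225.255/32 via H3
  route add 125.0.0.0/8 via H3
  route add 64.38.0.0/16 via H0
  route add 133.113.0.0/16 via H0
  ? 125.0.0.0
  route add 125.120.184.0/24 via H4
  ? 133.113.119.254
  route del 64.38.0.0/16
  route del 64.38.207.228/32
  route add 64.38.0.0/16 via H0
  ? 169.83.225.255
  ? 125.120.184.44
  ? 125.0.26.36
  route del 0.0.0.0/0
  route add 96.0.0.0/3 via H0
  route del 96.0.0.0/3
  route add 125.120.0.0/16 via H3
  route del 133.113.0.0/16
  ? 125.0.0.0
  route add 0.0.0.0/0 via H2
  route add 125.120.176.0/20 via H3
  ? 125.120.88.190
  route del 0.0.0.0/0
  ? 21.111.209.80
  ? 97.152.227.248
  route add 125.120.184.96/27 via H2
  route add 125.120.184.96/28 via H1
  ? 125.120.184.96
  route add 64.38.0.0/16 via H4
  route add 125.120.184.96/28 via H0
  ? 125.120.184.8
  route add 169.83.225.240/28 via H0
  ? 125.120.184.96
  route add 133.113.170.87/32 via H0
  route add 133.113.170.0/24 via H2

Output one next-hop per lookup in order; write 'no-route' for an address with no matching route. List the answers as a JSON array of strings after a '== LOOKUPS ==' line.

Trace:
  add 0.0.0.0/0 -> H2 at depth 0
  add 64.38.207.228/32 -> H4 at depth 32
  add 169.83.225.255/32 -> H3 at depth 32
  add 125.0.0.0/8 -> H3 at depth 8
  add 64.38.0.0/16 -> H0 at depth 16
  add 133.113.0.0/16 -> H0 at depth 16
  ? 125.0.0.0  path d0:H2→d1:-→d2:-→d3:-→d4:-→d5:-→d6:-→d7:-→d8:H3  best=H3
  add 125.120.184.0/24 -> H4 at depth 24
  ? 133.113.119.254  path d0:H2→d1:-→d2:-→d3:-→d4:-→d5:-→d6:-→d7:-→d8:-→d9:-→d10:-→d11:-→d12:-→d13:-→d14:-→d15:-→d16:H0  best=H0
  del 64.38.0.0/16 (clear depth 16)
  del 64.38.207.228/32 (clear depth 32)
  add 64.38.0.0/16 -> H0 at depth 16
  ? 169.83.225.255  path d0:H2→d1:-→d2:-→d3:-→d4:-→d5:-→d6:-→d7:-→d8:-→d9:-→d10:-→d11:-→d12:-→d13:-→d14:-→d15:-→d16:-→d17:-→d18:-→d19:-→d20:-→d21:-→d22:-→d23:-→d24:-→d25:-→d26:-→d27:-→d28:-→d29:-→d30:-→d31:-→d32:H3  best=H3
  ? 125.120.184.44  path d0:H2→d1:-→d2:-→d3:-→d4:-→d5:-→d6:-→d7:-→d8:H3→d9:-→d10:-→d11:-→d12:-→d13:-→d14:-→d15:-→d16:-→d17:-→d18:-→d19:-→d20:-→d21:-→d22:-→d23:-→d24:H4  best=H4
  ? 125.0.26.36  path d0:H2→d1:-→d2:-→d3:-→d4:-→d5:-→d6:-→d7:-→d8:H3→d9:-  best=H3
  del 0.0.0.0/0 (clear depth 0)
  add 96.0.0.0/3 -> H0 at depth 3
  del 96.0.0.0/3 (clear depth 3)
  add 125.120.0.0/16 -> H3 at depth 16
  del 133.113.0.0/16 (clear depth 16)
  ? 125.0.0.0  path d0:-→d1:-→d2:-→d3:-→d4:-→d5:-→d6:-→d7:-→d8:H3→d9:-  best=H3
  add 0.0.0.0/0 -> H2 at depth 0
  add 125.120.176.0/20 -> H3 at depth 20
  ? 125.120.88.190  path d0:H2→d1:-→d2:-→d3:-→d4:-→d5:-→d6:-→d7:-→d8:H3→d9:-→d10:-→d11:-→d12:-→d13:-→d14:-→d15:-→d16:H3  best=H3
  del 0.0.0.0/0 (clear depth 0)
  ? 21.111.209.80  path d0:-→d1:-  best=no-route
  ? 97.152.227.248  path d0:-→d1:-→d2:-→d3:-  best=no-route
  add 125.120.184.96/27 -> H2 at depth 27
  add 125.120.184.96/28 -> H1 at depth 28
  ? 125.120.184.96  path d0:-→d1:-→d2:-→d3:-→d4:-→d5:-→d6:-→d7:-→d8:H3→d9:-→d10:-→d11:-→d12:-→d13:-→d14:-→d15:-→d16:H3→d17:-→d18:-→d19:-→d20:H3→d21:-→d22:-→d23:-→d24:H4→d25:-→d26:-→d27:H2→d28:H1  best=H1
  add 64.38.0.0/16 -> H4 at depth 16
  add 125.120.184.96/28 -> H0 at depth 28
  ? 125.120.184.8  path d0:-→d1:-→d2:-→d3:-→d4:-→d5:-→d6:-→d7:-→d8:H3→d9:-→d10:-→d11:-→d12:-→d13:-→d14:-→d15:-→d16:H3→d17:-→d18:-→d19:-→d20:H3→d21:-→d22:-→d23:-→d24:H4→d25:-  best=H4
  add 169.83.225.240/28 -> H0 at depth 28
  ? 125.120.184.96  path d0:-→d1:-→d2:-→d3:-→d4:-→d5:-→d6:-→d7:-→d8:H3→d9:-→d10:-→d11:-→d12:-→d13:-→d14:-→d15:-→d16:H3→d17:-→d18:-→d19:-→d20:H3→d21:-→d22:-→d23:-→d24:H4→d25:-→d26:-→d27:H2→d28:H0  best=H0
  add 133.113.170.87/32 -> H0 at depth 32
  add 133.113.170.0/24 -> H2 at depth 24

== LOOKUPS ==
["H3","H0","H3","H4","H3","H3","H3","no-route","no-route","H1","H4","H0"]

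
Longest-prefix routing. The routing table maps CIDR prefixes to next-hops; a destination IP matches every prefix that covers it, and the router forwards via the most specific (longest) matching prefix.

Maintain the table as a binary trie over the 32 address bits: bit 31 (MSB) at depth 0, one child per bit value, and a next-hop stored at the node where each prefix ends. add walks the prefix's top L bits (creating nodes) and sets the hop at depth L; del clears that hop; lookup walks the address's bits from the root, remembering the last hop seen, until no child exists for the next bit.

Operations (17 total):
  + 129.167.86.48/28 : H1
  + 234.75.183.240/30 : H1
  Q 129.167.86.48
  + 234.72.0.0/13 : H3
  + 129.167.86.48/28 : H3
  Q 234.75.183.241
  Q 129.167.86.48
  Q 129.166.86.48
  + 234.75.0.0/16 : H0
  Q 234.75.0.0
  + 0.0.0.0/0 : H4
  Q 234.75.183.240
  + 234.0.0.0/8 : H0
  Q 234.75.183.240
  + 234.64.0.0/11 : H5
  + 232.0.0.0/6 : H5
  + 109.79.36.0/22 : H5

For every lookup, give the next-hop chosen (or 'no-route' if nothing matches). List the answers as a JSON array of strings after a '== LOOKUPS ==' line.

Trace:
  add 129.167.86.48/28 -> H1 at depth 28
  add 234.75.183.240/30 -> H1 at depth 30
  Q 129.167.86.48: descend 1000000110100111010101100011 ; hops seen [H1] ; pick H1
  add 234.72.0.0/13 -> H3 at depth 13
  add 129.167.86.48/28 -> H3 at depth 28
  Q 234.75.183.241: descend 111010100100101110110111111100 ; hops seen [H3,H1] ; pick H1
  Q 129.167.86.48: descend 1000000110100111010101100011 ; hops seen [H3] ; pick H3
  Q 129.166.86.48: descend 100000011010011 ; hops seen [∅] ; pick no-route
  add 234.75.0.0/16 -> H0 at depth 16
  Q 234.75.0.0: descend 1110101001001011 ; hops seen [H3,H0] ; pick H0
  add 0.0.0.0/0 -> H4 at depth 0
  Q 234.75.183.240: descend 111010100100101110110111111100 ; hops seen [H4,H3,H0,H1] ; pick H1
  add 234.0.0.0/8 -> H0 at depth 8
  Q 234.75.183.240: descend 111010100100101110110111111100 ; hops seen [H4,H0,H3,H0,H1] ; pick H1
  add 234.64.0.0/11 -> H5 at depth 11
  add 232.0.0.0/6 -> H5 at depth 6
  add 109.79.36.0/22 -> H5 at depth 22

== LOOKUPS ==
["H1","H1","H3","no-route","H0","H1","H1"]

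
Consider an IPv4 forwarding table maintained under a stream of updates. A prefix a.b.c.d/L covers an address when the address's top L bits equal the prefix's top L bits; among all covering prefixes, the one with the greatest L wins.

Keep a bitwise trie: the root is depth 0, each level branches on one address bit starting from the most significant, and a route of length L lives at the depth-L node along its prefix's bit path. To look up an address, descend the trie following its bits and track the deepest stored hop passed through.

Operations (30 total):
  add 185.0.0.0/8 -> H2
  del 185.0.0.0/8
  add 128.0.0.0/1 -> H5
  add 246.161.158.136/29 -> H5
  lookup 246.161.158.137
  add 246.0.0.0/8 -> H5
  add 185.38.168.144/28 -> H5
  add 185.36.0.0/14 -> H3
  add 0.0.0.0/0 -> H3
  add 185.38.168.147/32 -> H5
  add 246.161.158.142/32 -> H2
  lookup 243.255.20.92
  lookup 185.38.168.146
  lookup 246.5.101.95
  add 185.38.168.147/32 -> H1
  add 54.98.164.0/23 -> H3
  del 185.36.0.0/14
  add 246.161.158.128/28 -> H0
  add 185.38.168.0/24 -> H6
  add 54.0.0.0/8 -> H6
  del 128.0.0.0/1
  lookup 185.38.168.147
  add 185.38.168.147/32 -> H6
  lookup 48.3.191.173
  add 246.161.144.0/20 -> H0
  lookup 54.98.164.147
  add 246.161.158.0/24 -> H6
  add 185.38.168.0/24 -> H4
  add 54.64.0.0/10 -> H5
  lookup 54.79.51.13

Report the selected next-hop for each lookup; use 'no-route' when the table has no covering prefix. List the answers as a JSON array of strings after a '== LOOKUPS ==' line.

Apply in order:
  add 185.0.0.0/8 -> H2 at depth 8
  del 185.0.0.0/8 (clear depth 8)
  add 128.0.0.0/1 -> H5 at depth 1
  add 246.161.158.136/29 -> H5 at depth 29
  lookup 246.161.158.137: bits 11110110101000011001111010001 walk d0:-→d1:H5→d2:-→d3:-→d4:-→d5:-→d6:-→d7:-→d8:-→d9:-→d10:-→d11:-→d12:-→d13:-→d14:-→d15:-→d16:-→d17:-→d18:-→d19:-→d20:-→d21:-→d22:-→d23:-→d24:-→d25:-→d26:-→d27:-→d28:-→d29:H5 -> H5
  add 246.0.0.0/8 -> H5 at depth 8
  add 185.38.168.144/28 -> H5 at depth 28
  add 185.36.0.0/14 -> H3 at depth 14
  add 0.0.0.0/0 -> H3 at depth 0
  add 185.38.168.147/32 -> H5 at depth 32
  add 246.161.158.142/32 -> H2 at depth 32
  lookup 243.255.20.92: bits 11110 walk d0:H3→d1:H5→d2:-→d3:-→d4:-→d5:- -> H5
  lookup 185.38.168.146: bits 1011100100100110101010001001001 walk d0:H3→d1:H5→d2:-→d3:-→d4:-→d5:-→d6:-→d7:-→d8:-→d9:-→d10:-→d11:-→d12:-→d13:-→d14:H3→d15:-→d16:-→d17:-→d18:-→d19:-→d20:-→d21:-→d22:-→d23:-→d24:-→d25:-→d26:-→d27:-→d28:H5→d29:-→d30:-→d31:- -> H5
  lookup 246.5.101.95: bits 11110110 walk d0:H3→d1:H5→d2:-→d3:-→d4:-→d5:-→d6:-→d7:-→d8:H5 -> H5
  add 185.38.168.147/32 -> H1 at depth 32
  add 54.98.164.0/23 -> H3 at depth 23
  del 185.36.0.0/14 (clear depth 14)
  add 246.161.158.128/28 -> H0 at depth 28
  add 185.38.168.0/24 -> H6 at depth 24
  add 54.0.0.0/8 -> H6 at depth 8
  del 128.0.0.0/1 (clear depth 1)
  lookup 185.38.168.147: bits 10111001001001101010100010010011 walk d0:H3→d1:-→d2:-→d3:-→d4:-→d5:-→d6:-→d7:-→d8:-→d9:-→d10:-→d11:-→d12:-→d13:-→d14:-→d15:-→d16:-→d17:-→d18:-→d19:-→d20:-→d21:-→d22:-→d23:-→d24:H6→d25:-→d26:-→d27:-→d28:H5→d29:-→d30:-→d31:-→d32:H1 -> H1
  add 185.38.168.147/32 -> H6 at depth 32
  lookup 48.3.191.173: bits 00110 walk d0:H3→d1:-→d2:-→d3:-→d4:-→d5:- -> H3
  add 246.161.144.0/20 -> H0 at depth 20
  lookup 54.98.164.147: bits 00110110011000101010010 walk d0:H3→d1:-→d2:-→d3:-→d4:-→d5:-→d6:-→d7:-→d8:H6→d9:-→d10:-→d11:-→d12:-→d13:-→d14:-→d15:-→d16:-→d17:-→d18:-→d19:-→d20:-→d21:-→d22:-→d23:H3 -> H3
  add 246.161.158.0/24 -> H6 at depth 24
  add 185.38.168.0/24 -> H4 at depth 24
  add 54.64.0.0/10 -> H5 at depth 10
  lookup 54.79.51.13: bits 0011011001 walk d0:H3→d1:-→d2:-→d3:-→d4:-→d5:-→d6:-→d7:-→d8:H6→d9:-→d10:H5 -> H5

== LOOKUPS ==
["H5","H5","H5","H5","H1","H3","H3","H5"]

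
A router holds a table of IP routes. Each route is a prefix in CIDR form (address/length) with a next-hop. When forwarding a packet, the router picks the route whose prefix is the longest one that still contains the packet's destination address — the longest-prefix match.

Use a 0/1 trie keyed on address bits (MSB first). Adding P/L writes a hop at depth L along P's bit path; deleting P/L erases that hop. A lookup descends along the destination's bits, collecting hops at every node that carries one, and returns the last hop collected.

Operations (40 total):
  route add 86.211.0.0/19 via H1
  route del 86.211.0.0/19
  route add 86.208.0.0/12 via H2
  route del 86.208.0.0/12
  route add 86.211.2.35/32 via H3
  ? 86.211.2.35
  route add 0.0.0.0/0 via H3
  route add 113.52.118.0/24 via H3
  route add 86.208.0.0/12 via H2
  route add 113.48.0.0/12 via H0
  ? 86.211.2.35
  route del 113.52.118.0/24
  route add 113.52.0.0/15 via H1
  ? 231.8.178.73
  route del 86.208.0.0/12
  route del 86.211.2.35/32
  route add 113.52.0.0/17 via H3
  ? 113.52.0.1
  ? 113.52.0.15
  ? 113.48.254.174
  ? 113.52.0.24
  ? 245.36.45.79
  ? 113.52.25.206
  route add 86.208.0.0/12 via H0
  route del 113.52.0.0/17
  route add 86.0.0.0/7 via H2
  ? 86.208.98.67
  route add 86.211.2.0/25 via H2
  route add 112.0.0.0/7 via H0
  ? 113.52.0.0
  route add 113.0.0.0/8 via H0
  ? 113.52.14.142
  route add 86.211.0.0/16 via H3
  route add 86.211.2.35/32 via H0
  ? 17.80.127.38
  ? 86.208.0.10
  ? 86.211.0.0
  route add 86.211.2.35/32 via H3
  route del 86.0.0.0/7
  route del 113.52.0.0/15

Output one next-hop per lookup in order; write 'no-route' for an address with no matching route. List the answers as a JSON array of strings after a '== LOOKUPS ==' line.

Apply in order:
  add 86.211.0.0/19 -> H1 at depth 19
  del 86.211.0.0/19 (clear depth 19)
  add 86.208.0.0/12 -> H2 at depth 12
  del 86.208.0.0/12 (clear depth 12)
  add 86.211.2.35/32 -> H3 at depth 32
  lookup 86.211.2.35: bits 01010110110100110000001000100011 walk d0:-→d1:-→d2:-→d3:-→d4:-→d5:-→d6:-→d7:-→d8:-→d9:-→d10:-→d11:-→d12:-→d13:-→d14:-→d15:-→d16:-→d17:-→d18:-→d19:-→d20:-→d21:-→d22:-→d23:-→d24:-→d25:-→d26:-→d27:-→d28:-→d29:-→d30:-→d31:-→d32:H3 -> H3
  add 0.0.0.0/0 -> H3 at depth 0
  add 113.52.118.0/24 -> H3 at depth 24
  add 86.208.0.0/12 -> H2 at depth 12
  add 113.48.0.0/12 -> H0 at depth 12
  lookup 86.211.2.35: bits 01010110110100110000001000100011 walk d0:H3→d1:-→d2:-→d3:-→d4:-→d5:-→d6:-→d7:-→d8:-→d9:-→d10:-→d11:-→d12:H2→d13:-→d14:-→d15:-→d16:-→d17:-→d18:-→d19:-→d20:-→d21:-→d22:-→d23:-→d24:-→d25:-→d26:-→d27:-→d28:-→d29:-→d30:-→d31:-→d32:H3 -> H3
  del 113.52.118.0/24 (clear depth 24)
  add 113.52.0.0/15 -> H1 at depth 15
  lookup 231.8.178.73: bits ε walk d0:H3 -> H3
  del 86.208.0.0/12 (clear depth 12)
  del 86.211.2.35/32 (clear depth 32)
  add 113.52.0.0/17 -> H3 at depth 17
  lookup 113.52.0.1: bits 01110001001101000 walk d0:H3→d1:-→d2:-→d3:-→d4:-→d5:-→d6:-→d7:-→d8:-→d9:-→d10:-→d11:-→d12:H0→d13:-→d14:-→d15:H1→d16:-→d17:H3 -> H3
  lookup 113.52.0.15: bits 01110001001101000 walk d0:H3→d1:-→d2:-→d3:-→d4:-→d5:-→d6:-→d7:-→d8:-→d9:-→d10:-→d11:-→d12:H0→d13:-→d14:-→d15:H1→d16:-→d17:H3 -> H3
  lookup 113.48.254.174: bits 0111000100110 walk d0:H3→d1:-→d2:-→d3:-→d4:-→d5:-→d6:-→d7:-→d8:-→d9:-→d10:-→d11:-→d12:H0→d13:- -> H0
  lookup 113.52.0.24: bits 01110001001101000 walk d0:H3→d1:-→d2:-→d3:-→d4:-→d5:-→d6:-→d7:-→d8:-→d9:-→d10:-→d11:-→d12:H0→d13:-→d14:-→d15:H1→d16:-→d17:H3 -> H3
  lookup 245.36.45.79: bits ε walk d0:H3 -> H3
  lookup 113.52.25.206: bits 01110001001101000 walk d0:H3→d1:-→d2:-→d3:-→d4:-→d5:-→d6:-→d7:-→d8:-→d9:-→d10:-→d11:-→d12:H0→d13:-→d14:-→d15:H1→d16:-→d17:H3 -> H3
  add 86.208.0.0/12 -> H0 at depth 12
  del 113.52.0.0/17 (clear depth 17)
  add 86.0.0.0/7 -> H2 at depth 7
  lookup 86.208.98.67: bits 01010110110100 walk d0:H3→d1:-→d2:-→d3:-→d4:-→d5:-→d6:-→d7:H2→d8:-→d9:-→d10:-→d11:-→d12:H0→d13:-→d14:- -> H0
  add 86.211.2.0/25 -> H2 at depth 25
  add 112.0.0.0/7 -> H0 at depth 7
  lookup 113.52.0.0: bits 01110001001101000 walk d0:H3→d1:-→d2:-→d3:-→d4:-→d5:-→d6:-→d7:H0→d8:-→d9:-→d10:-→d11:-→d12:H0→d13:-→d14:-→d15:H1→d16:-→d17:- -> H1
  add 113.0.0.0/8 -> H0 at depth 8
  lookup 113.52.14.142: bits 01110001001101000 walk d0:H3→d1:-→d2:-→d3:-→d4:-→d5:-→d6:-→d7:H0→d8:H0→d9:-→d10:-→d11:-→d12:H0→d13:-→d14:-→d15:H1→d16:-→d17:- -> H1
  add 86.211.0.0/16 -> H3 at depth 16
  add 86.211.2.35/32 -> H0 at depth 32
  lookup 17.80.127.38: bits 0 walk d0:H3→d1:- -> H3
  lookup 86.208.0.10: bits 01010110110100 walk d0:H3→d1:-→d2:-→d3:-→d4:-→d5:-→d6:-→d7:H2→d8:-→d9:-→d10:-→d11:-→d12:H0→d13:-→d14:- -> H0
  lookup 86.211.0.0: bits 0101011011010011000000 walk d0:H3→d1:-→d2:-→d3:-→d4:-→d5:-→d6:-→d7:H2→d8:-→d9:-→d10:-→d11:-→d12:H0→d13:-→d14:-→d15:-→d16:H3→d17:-→d18:-→d19:-→d20:-→d21:-→d22:- -> H3
  add 86.211.2.35/32 -> H3 at depth 32
  del 86.0.0.0/7 (clear depth 7)
  del 113.52.0.0/15 (clear depth 15)

== LOOKUPS ==
["H3","H3","H3","H3","H3","H0","H3","H3","H3","H0","H1","H1","H3","H0","H3"]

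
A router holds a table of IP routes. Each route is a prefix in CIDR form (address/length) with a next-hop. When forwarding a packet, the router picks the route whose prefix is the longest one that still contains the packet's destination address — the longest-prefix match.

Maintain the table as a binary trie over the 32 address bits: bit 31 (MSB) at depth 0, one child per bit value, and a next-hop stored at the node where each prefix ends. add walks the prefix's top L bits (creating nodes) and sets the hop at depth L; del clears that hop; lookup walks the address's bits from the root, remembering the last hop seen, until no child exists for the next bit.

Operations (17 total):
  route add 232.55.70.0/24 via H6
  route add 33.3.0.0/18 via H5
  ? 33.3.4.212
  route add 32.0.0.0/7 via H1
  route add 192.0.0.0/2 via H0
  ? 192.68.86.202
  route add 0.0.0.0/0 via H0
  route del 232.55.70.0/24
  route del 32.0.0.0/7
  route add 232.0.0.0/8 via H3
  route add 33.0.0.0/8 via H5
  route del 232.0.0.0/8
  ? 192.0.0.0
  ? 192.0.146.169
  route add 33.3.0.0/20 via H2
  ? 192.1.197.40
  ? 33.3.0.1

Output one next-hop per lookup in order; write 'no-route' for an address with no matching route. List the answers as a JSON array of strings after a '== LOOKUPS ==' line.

Trace:
  add 232.55.70.0/24 -> H6 at depth 24
  add 33.3.0.0/18 -> H5 at depth 18
  lookup 33.3.4.212: bits 001000010000001100 walk d0:-→d1:-→d2:-→d3:-→d4:-→d5:-→d6:-→d7:-→d8:-→d9:-→d10:-→d11:-→d12:-→d13:-→d14:-→d15:-→d16:-→d17:-→d18:H5 -> H5
  add 32.0.0.0/7 -> H1 at depth 7
  add 192.0.0.0/2 -> H0 at depth 2
  lookup 192.68.86.202: bits 11 walk d0:-→d1:-→d2:H0 -> H0
  add 0.0.0.0/0 -> H0 at depth 0
  del 232.55.70.0/24 (clear depth 24)
  del 32.0.0.0/7 (clear depth 7)
  add 232.0.0.0/8 -> H3 at depth 8
  add 33.0.0.0/8 -> H5 at depth 8
  del 232.0.0.0/8 (clear depth 8)
  lookup 192.0.0.0: bits 11 walk d0:H0→d1:-→d2:H0 -> H0
  lookup 192.0.146.169: bits 11 walk d0:H0→d1:-→d2:H0 -> H0
  add 33.3.0.0/20 -> H2 at depth 20
  lookup 192.1.197.40: bits 11 walk d0:H0→d1:-→d2:H0 -> H0
  lookup 33.3.0.1: bits 00100001000000110000 walk d0:H0→d1:-→d2:-→d3:-→d4:-→d5:-→d6:-→d7:-→d8:H5→d9:-→d10:-→d11:-→d12:-→d13:-→d14:-→d15:-→d16:-→d17:-→d18:H5→d19:-→d20:H2 -> H2

== LOOKUPS ==
["H5","H0","H0","H0","H0","H2"]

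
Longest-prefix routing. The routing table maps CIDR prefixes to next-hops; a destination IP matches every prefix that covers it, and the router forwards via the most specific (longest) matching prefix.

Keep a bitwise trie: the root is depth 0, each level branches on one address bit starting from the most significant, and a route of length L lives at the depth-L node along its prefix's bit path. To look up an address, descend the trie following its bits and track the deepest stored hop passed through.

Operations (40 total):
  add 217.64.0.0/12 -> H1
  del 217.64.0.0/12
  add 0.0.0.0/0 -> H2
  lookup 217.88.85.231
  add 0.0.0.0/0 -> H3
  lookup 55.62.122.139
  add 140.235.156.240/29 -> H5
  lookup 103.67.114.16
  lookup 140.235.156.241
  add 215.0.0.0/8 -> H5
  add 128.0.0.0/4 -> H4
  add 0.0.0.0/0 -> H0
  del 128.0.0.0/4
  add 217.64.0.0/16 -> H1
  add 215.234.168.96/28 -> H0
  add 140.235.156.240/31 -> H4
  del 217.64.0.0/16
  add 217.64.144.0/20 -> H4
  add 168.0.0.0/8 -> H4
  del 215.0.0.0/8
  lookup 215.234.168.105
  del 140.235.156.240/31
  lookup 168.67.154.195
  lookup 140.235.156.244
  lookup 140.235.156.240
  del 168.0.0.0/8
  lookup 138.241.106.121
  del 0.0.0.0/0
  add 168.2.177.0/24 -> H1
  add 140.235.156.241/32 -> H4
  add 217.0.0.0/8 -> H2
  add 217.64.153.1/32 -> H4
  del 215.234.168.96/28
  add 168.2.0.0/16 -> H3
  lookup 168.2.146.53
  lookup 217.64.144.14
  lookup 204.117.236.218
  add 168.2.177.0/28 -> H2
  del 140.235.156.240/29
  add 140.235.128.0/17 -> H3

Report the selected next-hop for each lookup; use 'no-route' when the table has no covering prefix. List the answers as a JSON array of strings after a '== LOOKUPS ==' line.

Apply in order:
  add 217.64.0.0/12 -> H1 at depth 12
  - 217.64.0.0/12 clear@12
  add 0.0.0.0/0 -> H2 at depth 0
  ? 217.88.85.231  path d0:H2→d1:-→d2:-→d3:-→d4:-→d5:-→d6:-→d7:-→d8:-→d9:-→d10:-→d11:-  best=H2
  add 0.0.0.0/0 -> H3 at depth 0
  ? 55.62.122.139  path d0:H3  best=H3
  add 140.235.156.240/29 -> H5 at depth 29
  ? 103.67.114.16  path d0:H3  best=H3
  ? 140.235.156.241  path d0:H3→d1:-→d2:-→d3:-→d4:-→d5:-→d6:-→d7:-→d8:-→d9:-→d10:-→d11:-→d12:-→d13:-→d14:-→d15:-→d16:-→d17:-→d18:-→d19:-→d20:-→d21:-→d22:-→d23:-→d24:-→d25:-→d26:-→d27:-→d28:-→d29:H5  best=H5
  add 215.0.0.0/8 -> H5 at depth 8
  add 128.0.0.0/4 -> H4 at depth 4
  add 0.0.0.0/0 -> H0 at depth 0
  - 128.0.0.0/4 clear@4
  add 217.64.0.0/16 -> H1 at depth 16
  add 215.234.168.96/28 -> H0 at depth 28
  add 140.235.156.240/31 -> H4 at depth 31
  - 217.64.0.0/16 clear@16
  add 217.64.144.0/20 -> H4 at depth 20
  add 168.0.0.0/8 -> H4 at depth 8
  - 215.0.0.0/8 clear@8
  ? 215.234.168.105  path d0:H0→d1:-→d2:-→d3:-→d4:-→d5:-→d6:-→d7:-→d8:-→d9:-→d10:-→d11:-→d12:-→d13:-→d14:-→d15:-→d16:-→d17:-→d18:-→d19:-→d20:-→d21:-→d22:-→d23:-→d24:-→d25:-→d26:-→d27:-→d28:H0  best=H0
  - 140.235.156.240/31 clear@31
  ? 168.67.154.195  path d0:H0→d1:-→d2:-→d3:-→d4:-→d5:-→d6:-→d7:-→d8:H4  best=H4
  ? 140.235.156.244  path d0:H0→d1:-→d2:-→d3:-→d4:-→d5:-→d6:-→d7:-→d8:-→d9:-→d10:-→d11:-→d12:-→d13:-→d14:-→d15:-→d16:-→d17:-→d18:-→d19:-→d20:-→d21:-→d22:-→d23:-→d24:-→d25:-→d26:-→d27:-→d28:-→d29:H5  best=H5
  ? 140.235.156.240  path d0:H0→d1:-→d2:-→d3:-→d4:-→d5:-→d6:-→d7:-→d8:-→d9:-→d10:-→d11:-→d12:-→d13:-→d14:-→d15:-→d16:-→d17:-→d18:-→d19:-→d20:-→d21:-→d22:-→d23:-→d24:-→d25:-→d26:-→d27:-→d28:-→d29:H5→d30:-→d31:-  best=H5
  - 168.0.0.0/8 clear@8
  ? 138.241.106.121  path d0:H0→d1:-→d2:-→d3:-→d4:-→d5:-  best=H0
  - 0.0.0.0/0 clear@0
  add 168.2.177.0/24 -> H1 at depth 24
  add 140.235.156.241/32 -> H4 at depth 32
  add 217.0.0.0/8 -> H2 at depth 8
  add 217.64.153.1/32 -> H4 at depth 32
  - 215.234.168.96/28 clear@28
  add 168.2.0.0/16 -> H3 at depth 16
  ? 168.2.146.53  path d0:-→d1:-→d2:-→d3:-→d4:-→d5:-→d6:-→d7:-→d8:-→d9:-→d10:-→d11:-→d12:-→d13:-→d14:-→d15:-→d16:H3→d17:-→d18:-  best=H3
  ? 217.64.144.14  path d0:-→d1:-→d2:-→d3:-→d4:-→d5:-→d6:-→d7:-→d8:H2→d9:-→d10:-→d11:-→d12:-→d13:-→d14:-→d15:-→d16:-→d17:-→d18:-→d19:-→d20:H4  best=H4
  ? 204.117.236.218  path d0:-→d1:-→d2:-→d3:-  best=no-route
  add 168.2.177.0/28 -> H2 at depth 28
  - 140.235.156.240/29 clear@29
  add 140.235.128.0/17 -> H3 at depth 17

== LOOKUPS ==
["H2","H3","H3","H5","H0","H4","H5","H5","H0","H3","H4","no-route"]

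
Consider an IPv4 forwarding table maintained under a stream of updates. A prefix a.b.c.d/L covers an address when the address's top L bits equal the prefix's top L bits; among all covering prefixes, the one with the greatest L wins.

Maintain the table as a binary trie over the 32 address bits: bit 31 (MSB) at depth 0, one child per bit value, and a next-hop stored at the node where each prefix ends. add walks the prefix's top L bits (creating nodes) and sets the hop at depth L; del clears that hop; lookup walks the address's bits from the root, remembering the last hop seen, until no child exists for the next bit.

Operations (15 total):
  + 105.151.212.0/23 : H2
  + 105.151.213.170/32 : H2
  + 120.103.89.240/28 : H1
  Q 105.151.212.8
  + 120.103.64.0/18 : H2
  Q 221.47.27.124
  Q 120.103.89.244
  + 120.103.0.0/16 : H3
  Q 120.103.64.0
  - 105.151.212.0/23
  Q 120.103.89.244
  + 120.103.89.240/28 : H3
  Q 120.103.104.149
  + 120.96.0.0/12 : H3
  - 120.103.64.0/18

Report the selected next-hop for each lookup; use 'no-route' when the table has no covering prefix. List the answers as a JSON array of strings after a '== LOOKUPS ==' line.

Trace:
  add 105.151.212.0/23 -> H2 at depth 23
  add 105.151.213.170/32 -> H2 at depth 32
  add 120.103.89.240/28 -> H1 at depth 28
  ? 105.151.212.8  path d0:-→d1:-→d2:-→d3:-→d4:-→d5:-→d6:-→d7:-→d8:-→d9:-→d10:-→d11:-→d12:-→d13:-→d14:-→d15:-→d16:-→d17:-→d18:-→d19:-→d20:-→d21:-→d22:-→d23:H2  best=H2
  add 120.103.64.0/18 -> H2 at depth 18
  ? 221.47.27.124  path d0:-  best=no-route
  ? 120.103.89.244  path d0:-→d1:-→d2:-→d3:-→d4:-→d5:-→d6:-→d7:-→d8:-→d9:-→d10:-→d11:-→d12:-→d13:-→d14:-→d15:-→d16:-→d17:-→d18:H2→d19:-→d20:-→d21:-→d22:-→d23:-→d24:-→d25:-→d26:-→d27:-→d28:H1  best=H1
  add 120.103.0.0/16 -> H3 at depth 16
  ? 120.103.64.0  path d0:-→d1:-→d2:-→d3:-→d4:-→d5:-→d6:-→d7:-→d8:-→d9:-→d10:-→d11:-→d12:-→d13:-→d14:-→d15:-→d16:H3→d17:-→d18:H2→d19:-  best=H2
  del 105.151.212.0/23 (clear depth 23)
  ? 120.103.89.244  path d0:-→d1:-→d2:-→d3:-→d4:-→d5:-→d6:-→d7:-→d8:-→d9:-→d10:-→d11:-→d12:-→d13:-→d14:-→d15:-→d16:H3→d17:-→d18:H2→d19:-→d20:-→d21:-→d22:-→d23:-→d24:-→d25:-→d26:-→d27:-→d28:H1  best=H1
  add 120.103.89.240/28 -> H3 at depth 28
  ? 120.103.104.149  path d0:-→d1:-→d2:-→d3:-→d4:-→d5:-→d6:-→d7:-→d8:-→d9:-→d10:-→d11:-→d12:-→d13:-→d14:-→d15:-→d16:H3→d17:-→d18:H2  best=H2
  add 120.96.0.0/12 -> H3 at depth 12
  del 120.103.64.0/18 (clear depth 18)

== LOOKUPS ==
["H2","no-route","H1","H2","H1","H2"]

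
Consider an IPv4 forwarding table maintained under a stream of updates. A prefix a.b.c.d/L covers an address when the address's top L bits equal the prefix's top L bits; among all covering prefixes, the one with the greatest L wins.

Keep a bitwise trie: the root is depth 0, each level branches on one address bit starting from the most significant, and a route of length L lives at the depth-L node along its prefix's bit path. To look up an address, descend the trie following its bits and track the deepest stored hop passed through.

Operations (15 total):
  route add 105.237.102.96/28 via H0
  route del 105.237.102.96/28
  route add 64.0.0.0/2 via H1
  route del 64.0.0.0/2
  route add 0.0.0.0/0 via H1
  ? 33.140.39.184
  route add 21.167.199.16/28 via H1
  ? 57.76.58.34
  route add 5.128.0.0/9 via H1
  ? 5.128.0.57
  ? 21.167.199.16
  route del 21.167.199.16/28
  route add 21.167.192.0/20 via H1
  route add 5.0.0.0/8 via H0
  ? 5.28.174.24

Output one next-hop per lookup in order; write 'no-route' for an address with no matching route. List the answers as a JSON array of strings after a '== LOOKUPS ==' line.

Apply in order:
  add 105.237.102.96/28 -> H0 at depth 28
  del 105.237.102.96/28 (clear depth 28)
  add 64.0.0.0/2 -> H1 at depth 2
  del 64.0.0.0/2 (clear depth 2)
  add 0.0.0.0/0 -> H1 at depth 0
  Q 33.140.39.184: descend 0 ; hops seen [H1] ; pick H1
  add 21.167.199.16/28 -> H1 at depth 28
  Q 57.76.58.34: descend 00 ; hops seen [H1] ; pick H1
  add 5.128.0.0/9 -> H1 at depth 9
  Q 5.128.0.57: descend 000001011 ; hops seen [H1,H1] ; pick H1
  Q 21.167.199.16: descend 0001010110100111110001110001 ; hops seen [H1,H1] ; pick H1
  del 21.167.199.16/28 (clear depth 28)
  add 21.167.192.0/20 -> H1 at depth 20
  add 5.0.0.0/8 -> H0 at depth 8
  Q 5.28.174.24: descend 00000101 ; hops seen [H1,H0] ; pick H0

== LOOKUPS ==
["H1","H1","H1","H1","H0"]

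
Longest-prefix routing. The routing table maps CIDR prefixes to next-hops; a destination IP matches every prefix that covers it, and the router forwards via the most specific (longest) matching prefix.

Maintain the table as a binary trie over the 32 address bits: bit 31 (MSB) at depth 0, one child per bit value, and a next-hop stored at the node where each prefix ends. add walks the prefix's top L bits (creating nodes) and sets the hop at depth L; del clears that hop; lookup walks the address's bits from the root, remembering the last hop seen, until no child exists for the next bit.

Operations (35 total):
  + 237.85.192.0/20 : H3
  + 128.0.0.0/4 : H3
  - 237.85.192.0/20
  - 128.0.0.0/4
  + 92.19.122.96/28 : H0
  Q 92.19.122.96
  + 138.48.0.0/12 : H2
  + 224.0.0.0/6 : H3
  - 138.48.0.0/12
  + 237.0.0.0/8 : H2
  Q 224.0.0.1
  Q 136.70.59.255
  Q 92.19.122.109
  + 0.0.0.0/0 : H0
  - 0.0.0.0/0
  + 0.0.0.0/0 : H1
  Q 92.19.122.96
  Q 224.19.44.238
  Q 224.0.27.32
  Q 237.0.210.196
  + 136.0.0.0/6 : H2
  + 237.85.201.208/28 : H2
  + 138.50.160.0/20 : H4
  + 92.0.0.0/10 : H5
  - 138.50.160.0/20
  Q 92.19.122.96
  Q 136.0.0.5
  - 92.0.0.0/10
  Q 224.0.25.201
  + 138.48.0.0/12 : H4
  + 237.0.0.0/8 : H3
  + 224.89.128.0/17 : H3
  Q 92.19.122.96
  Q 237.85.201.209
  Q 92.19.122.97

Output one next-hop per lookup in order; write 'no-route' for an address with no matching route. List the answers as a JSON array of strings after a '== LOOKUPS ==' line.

Trace:
  + 237.85.192.0/20 (H3) depth=20
  + 128.0.0.0/4 (H3) depth=4
  - 237.85.192.0/20 clear@20
  - 128.0.0.0/4 clear@4
  + 92.19.122.96/28 (H0) depth=28
  ? 92.19.122.96  path d0:-→d1:-→d2:-→d3:-→d4:-→d5:-→d6:-→d7:-→d8:-→d9:-→d10:-→d11:-→d12:-→d13:-→d14:-→d15:-→d16:-→d17:-→d18:-→d19:-→d20:-→d21:-→d22:-→d23:-→d24:-→d25:-→d26:-→d27:-→d28:H0  best=H0
  + 138.48.0.0/12 (H2) depth=12
  + 224.0.0.0/6 (H3) depth=6
  - 138.48.0.0/12 clear@12
  + 237.0.0.0/8 (H2) depth=8
  ? 224.0.0.1  path d0:-→d1:-→d2:-→d3:-→d4:-→d5:-→d6:H3  best=H3
  ? 136.70.59.255  path d0:-→d1:-→d2:-→d3:-→d4:-→d5:-→d6:-  best=no-route
  ? 92.19.122.109  path d0:-→d1:-→d2:-→d3:-→d4:-→d5:-→d6:-→d7:-→d8:-→d9:-→d10:-→d11:-→d12:-→d13:-→d14:-→d15:-→d16:-→d17:-→d18:-→d19:-→d20:-→d21:-→d22:-→d23:-→d24:-→d25:-→d26:-→d27:-→d28:H0  best=H0
  + 0.0.0.0/0 (H0) depth=0
  - 0.0.0.0/0 clear@0
  + 0.0.0.0/0 (H1) depth=0
  ? 92.19.122.96  path d0:H1→d1:-→d2:-→d3:-→d4:-→d5:-→d6:-→d7:-→d8:-→d9:-→d10:-→d11:-→d12:-→d13:-→d14:-→d15:-→d16:-→d17:-→d18:-→d19:-→d20:-→d21:-→d22:-→d23:-→d24:-→d25:-→d26:-→d27:-→d28:H0  best=H0
  ? 224.19.44.238  path d0:H1→d1:-→d2:-→d3:-→d4:-→d5:-→d6:H3  best=H3
  ? 224.0.27.32  path d0:H1→d1:-→d2:-→d3:-→d4:-→d5:-→d6:H3  best=H3
  ? 237.0.210.196  path d0:H1→d1:-→d2:-→d3:-→d4:-→d5:-→d6:-→d7:-→d8:H2→d9:-  best=H2
  + 136.0.0.0/6 (H2) depth=6
  + 237.85.201.208/28 (H2) depth=28
  + 138.50.160.0/20 (H4) depth=20
  + 92.0.0.0/10 (H5) depth=10
  - 138.50.160.0/20 clear@20
  ? 92.19.122.96  path d0:H1→d1:-→d2:-→d3:-→d4:-→d5:-→d6:-→d7:-→d8:-→d9:-→d10:H5→d11:-→d12:-→d13:-→d14:-→d15:-→d16:-→d17:-→d18:-→d19:-→d20:-→d21:-→d22:-→d23:-→d24:-→d25:-→d26:-→d27:-→d28:H0  best=H0
  ? 136.0.0.5  path d0:H1→d1:-→d2:-→d3:-→d4:-→d5:-→d6:H2  best=H2
  - 92.0.0.0/10 clear@10
  ? 224.0.25.201  path d0:H1→d1:-→d2:-→d3:-→d4:-→d5:-→d6:H3  best=H3
  + 138.48.0.0/12 (H4) depth=12
  + 237.0.0.0/8 (H3) depth=8
  + 224.89.128.0/17 (H3) depth=17
  ? 92.19.122.96  path d0:H1→d1:-→d2:-→d3:-→d4:-→d5:-→d6:-→d7:-→d8:-→d9:-→d10:-→d11:-→d12:-→d13:-→d14:-→d15:-→d16:-→d17:-→d18:-→d19:-→d20:-→d21:-→d22:-→d23:-→d24:-→d25:-→d26:-→d27:-→d28:H0  best=H0
  ? 237.85.201.209  path d0:H1→d1:-→d2:-→d3:-→d4:-→d5:-→d6:-→d7:-→d8:H3→d9:-→d10:-→d11:-→d12:-→d13:-→d14:-→d15:-→d16:-→d17:-→d18:-→d19:-→d20:-→d21:-→d22:-→d23:-→d24:-→d25:-→d26:-→d27:-→d28:H2  best=H2
  ? 92.19.122.97  path d0:H1→d1:-→d2:-→d3:-→d4:-→d5:-→d6:-→d7:-→d8:-→d9:-→d10:-→d11:-→d12:-→d13:-→d14:-→d15:-→d16:-→d17:-→d18:-→d19:-→d20:-→d21:-→d22:-→d23:-→d24:-→d25:-→d26:-→d27:-→d28:H0  best=H0

== LOOKUPS ==
["H0","H3","no-route","H0","H0","H3","H3","H2","H0","H2","H3","H0","H2","H0"]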